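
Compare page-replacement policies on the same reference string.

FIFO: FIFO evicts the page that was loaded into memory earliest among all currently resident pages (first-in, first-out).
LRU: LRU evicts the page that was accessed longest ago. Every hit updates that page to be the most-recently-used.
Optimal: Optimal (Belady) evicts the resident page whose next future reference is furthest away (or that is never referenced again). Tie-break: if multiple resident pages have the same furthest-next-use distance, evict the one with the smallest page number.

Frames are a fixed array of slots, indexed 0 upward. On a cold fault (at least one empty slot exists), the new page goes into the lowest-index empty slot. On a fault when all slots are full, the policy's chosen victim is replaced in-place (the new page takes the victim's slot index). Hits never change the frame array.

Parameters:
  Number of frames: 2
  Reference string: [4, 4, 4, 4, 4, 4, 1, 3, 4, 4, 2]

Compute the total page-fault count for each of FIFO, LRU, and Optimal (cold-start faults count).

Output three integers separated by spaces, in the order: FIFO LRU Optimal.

Answer: 5 5 4

Derivation:
--- FIFO ---
  step 0: ref 4 -> FAULT, frames=[4,-] (faults so far: 1)
  step 1: ref 4 -> HIT, frames=[4,-] (faults so far: 1)
  step 2: ref 4 -> HIT, frames=[4,-] (faults so far: 1)
  step 3: ref 4 -> HIT, frames=[4,-] (faults so far: 1)
  step 4: ref 4 -> HIT, frames=[4,-] (faults so far: 1)
  step 5: ref 4 -> HIT, frames=[4,-] (faults so far: 1)
  step 6: ref 1 -> FAULT, frames=[4,1] (faults so far: 2)
  step 7: ref 3 -> FAULT, evict 4, frames=[3,1] (faults so far: 3)
  step 8: ref 4 -> FAULT, evict 1, frames=[3,4] (faults so far: 4)
  step 9: ref 4 -> HIT, frames=[3,4] (faults so far: 4)
  step 10: ref 2 -> FAULT, evict 3, frames=[2,4] (faults so far: 5)
  FIFO total faults: 5
--- LRU ---
  step 0: ref 4 -> FAULT, frames=[4,-] (faults so far: 1)
  step 1: ref 4 -> HIT, frames=[4,-] (faults so far: 1)
  step 2: ref 4 -> HIT, frames=[4,-] (faults so far: 1)
  step 3: ref 4 -> HIT, frames=[4,-] (faults so far: 1)
  step 4: ref 4 -> HIT, frames=[4,-] (faults so far: 1)
  step 5: ref 4 -> HIT, frames=[4,-] (faults so far: 1)
  step 6: ref 1 -> FAULT, frames=[4,1] (faults so far: 2)
  step 7: ref 3 -> FAULT, evict 4, frames=[3,1] (faults so far: 3)
  step 8: ref 4 -> FAULT, evict 1, frames=[3,4] (faults so far: 4)
  step 9: ref 4 -> HIT, frames=[3,4] (faults so far: 4)
  step 10: ref 2 -> FAULT, evict 3, frames=[2,4] (faults so far: 5)
  LRU total faults: 5
--- Optimal ---
  step 0: ref 4 -> FAULT, frames=[4,-] (faults so far: 1)
  step 1: ref 4 -> HIT, frames=[4,-] (faults so far: 1)
  step 2: ref 4 -> HIT, frames=[4,-] (faults so far: 1)
  step 3: ref 4 -> HIT, frames=[4,-] (faults so far: 1)
  step 4: ref 4 -> HIT, frames=[4,-] (faults so far: 1)
  step 5: ref 4 -> HIT, frames=[4,-] (faults so far: 1)
  step 6: ref 1 -> FAULT, frames=[4,1] (faults so far: 2)
  step 7: ref 3 -> FAULT, evict 1, frames=[4,3] (faults so far: 3)
  step 8: ref 4 -> HIT, frames=[4,3] (faults so far: 3)
  step 9: ref 4 -> HIT, frames=[4,3] (faults so far: 3)
  step 10: ref 2 -> FAULT, evict 3, frames=[4,2] (faults so far: 4)
  Optimal total faults: 4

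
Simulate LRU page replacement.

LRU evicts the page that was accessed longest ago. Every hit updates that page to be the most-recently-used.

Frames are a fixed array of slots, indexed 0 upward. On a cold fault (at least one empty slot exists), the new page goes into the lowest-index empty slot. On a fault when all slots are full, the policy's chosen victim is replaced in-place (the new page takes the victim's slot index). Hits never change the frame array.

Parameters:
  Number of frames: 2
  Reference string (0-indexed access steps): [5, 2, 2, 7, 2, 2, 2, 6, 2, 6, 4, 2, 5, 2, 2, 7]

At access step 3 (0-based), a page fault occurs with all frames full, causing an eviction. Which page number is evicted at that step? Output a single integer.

Step 0: ref 5 -> FAULT, frames=[5,-]
Step 1: ref 2 -> FAULT, frames=[5,2]
Step 2: ref 2 -> HIT, frames=[5,2]
Step 3: ref 7 -> FAULT, evict 5, frames=[7,2]
At step 3: evicted page 5

Answer: 5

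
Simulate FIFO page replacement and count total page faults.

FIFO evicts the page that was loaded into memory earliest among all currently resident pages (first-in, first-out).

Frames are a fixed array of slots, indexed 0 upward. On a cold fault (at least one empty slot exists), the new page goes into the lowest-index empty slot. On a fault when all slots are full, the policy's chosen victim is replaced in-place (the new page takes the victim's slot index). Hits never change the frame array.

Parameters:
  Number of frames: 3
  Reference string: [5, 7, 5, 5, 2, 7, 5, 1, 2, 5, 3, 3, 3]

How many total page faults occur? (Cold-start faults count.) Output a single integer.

Answer: 6

Derivation:
Step 0: ref 5 → FAULT, frames=[5,-,-]
Step 1: ref 7 → FAULT, frames=[5,7,-]
Step 2: ref 5 → HIT, frames=[5,7,-]
Step 3: ref 5 → HIT, frames=[5,7,-]
Step 4: ref 2 → FAULT, frames=[5,7,2]
Step 5: ref 7 → HIT, frames=[5,7,2]
Step 6: ref 5 → HIT, frames=[5,7,2]
Step 7: ref 1 → FAULT (evict 5), frames=[1,7,2]
Step 8: ref 2 → HIT, frames=[1,7,2]
Step 9: ref 5 → FAULT (evict 7), frames=[1,5,2]
Step 10: ref 3 → FAULT (evict 2), frames=[1,5,3]
Step 11: ref 3 → HIT, frames=[1,5,3]
Step 12: ref 3 → HIT, frames=[1,5,3]
Total faults: 6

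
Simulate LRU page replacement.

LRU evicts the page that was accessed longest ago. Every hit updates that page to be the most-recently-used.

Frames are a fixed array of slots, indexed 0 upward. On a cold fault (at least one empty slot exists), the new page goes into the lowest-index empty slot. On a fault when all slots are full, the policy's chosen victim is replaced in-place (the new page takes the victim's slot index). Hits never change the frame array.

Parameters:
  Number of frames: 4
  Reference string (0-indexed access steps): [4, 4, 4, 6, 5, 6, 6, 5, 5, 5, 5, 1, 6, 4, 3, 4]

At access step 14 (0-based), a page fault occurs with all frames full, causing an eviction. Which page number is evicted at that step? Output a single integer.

Step 0: ref 4 -> FAULT, frames=[4,-,-,-]
Step 1: ref 4 -> HIT, frames=[4,-,-,-]
Step 2: ref 4 -> HIT, frames=[4,-,-,-]
Step 3: ref 6 -> FAULT, frames=[4,6,-,-]
Step 4: ref 5 -> FAULT, frames=[4,6,5,-]
Step 5: ref 6 -> HIT, frames=[4,6,5,-]
Step 6: ref 6 -> HIT, frames=[4,6,5,-]
Step 7: ref 5 -> HIT, frames=[4,6,5,-]
Step 8: ref 5 -> HIT, frames=[4,6,5,-]
Step 9: ref 5 -> HIT, frames=[4,6,5,-]
Step 10: ref 5 -> HIT, frames=[4,6,5,-]
Step 11: ref 1 -> FAULT, frames=[4,6,5,1]
Step 12: ref 6 -> HIT, frames=[4,6,5,1]
Step 13: ref 4 -> HIT, frames=[4,6,5,1]
Step 14: ref 3 -> FAULT, evict 5, frames=[4,6,3,1]
At step 14: evicted page 5

Answer: 5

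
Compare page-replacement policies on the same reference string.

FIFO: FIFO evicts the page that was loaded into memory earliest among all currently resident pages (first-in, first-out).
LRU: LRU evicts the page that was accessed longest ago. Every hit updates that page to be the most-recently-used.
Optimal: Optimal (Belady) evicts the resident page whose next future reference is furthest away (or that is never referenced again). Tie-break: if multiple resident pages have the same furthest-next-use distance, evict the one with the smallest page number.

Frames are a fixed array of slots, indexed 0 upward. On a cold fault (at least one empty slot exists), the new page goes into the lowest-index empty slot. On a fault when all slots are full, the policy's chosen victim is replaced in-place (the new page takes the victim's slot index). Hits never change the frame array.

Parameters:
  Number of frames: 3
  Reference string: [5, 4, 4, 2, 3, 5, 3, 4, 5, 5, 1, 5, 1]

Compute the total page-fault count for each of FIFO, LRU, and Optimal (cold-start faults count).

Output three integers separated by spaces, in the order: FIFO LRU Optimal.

--- FIFO ---
  step 0: ref 5 -> FAULT, frames=[5,-,-] (faults so far: 1)
  step 1: ref 4 -> FAULT, frames=[5,4,-] (faults so far: 2)
  step 2: ref 4 -> HIT, frames=[5,4,-] (faults so far: 2)
  step 3: ref 2 -> FAULT, frames=[5,4,2] (faults so far: 3)
  step 4: ref 3 -> FAULT, evict 5, frames=[3,4,2] (faults so far: 4)
  step 5: ref 5 -> FAULT, evict 4, frames=[3,5,2] (faults so far: 5)
  step 6: ref 3 -> HIT, frames=[3,5,2] (faults so far: 5)
  step 7: ref 4 -> FAULT, evict 2, frames=[3,5,4] (faults so far: 6)
  step 8: ref 5 -> HIT, frames=[3,5,4] (faults so far: 6)
  step 9: ref 5 -> HIT, frames=[3,5,4] (faults so far: 6)
  step 10: ref 1 -> FAULT, evict 3, frames=[1,5,4] (faults so far: 7)
  step 11: ref 5 -> HIT, frames=[1,5,4] (faults so far: 7)
  step 12: ref 1 -> HIT, frames=[1,5,4] (faults so far: 7)
  FIFO total faults: 7
--- LRU ---
  step 0: ref 5 -> FAULT, frames=[5,-,-] (faults so far: 1)
  step 1: ref 4 -> FAULT, frames=[5,4,-] (faults so far: 2)
  step 2: ref 4 -> HIT, frames=[5,4,-] (faults so far: 2)
  step 3: ref 2 -> FAULT, frames=[5,4,2] (faults so far: 3)
  step 4: ref 3 -> FAULT, evict 5, frames=[3,4,2] (faults so far: 4)
  step 5: ref 5 -> FAULT, evict 4, frames=[3,5,2] (faults so far: 5)
  step 6: ref 3 -> HIT, frames=[3,5,2] (faults so far: 5)
  step 7: ref 4 -> FAULT, evict 2, frames=[3,5,4] (faults so far: 6)
  step 8: ref 5 -> HIT, frames=[3,5,4] (faults so far: 6)
  step 9: ref 5 -> HIT, frames=[3,5,4] (faults so far: 6)
  step 10: ref 1 -> FAULT, evict 3, frames=[1,5,4] (faults so far: 7)
  step 11: ref 5 -> HIT, frames=[1,5,4] (faults so far: 7)
  step 12: ref 1 -> HIT, frames=[1,5,4] (faults so far: 7)
  LRU total faults: 7
--- Optimal ---
  step 0: ref 5 -> FAULT, frames=[5,-,-] (faults so far: 1)
  step 1: ref 4 -> FAULT, frames=[5,4,-] (faults so far: 2)
  step 2: ref 4 -> HIT, frames=[5,4,-] (faults so far: 2)
  step 3: ref 2 -> FAULT, frames=[5,4,2] (faults so far: 3)
  step 4: ref 3 -> FAULT, evict 2, frames=[5,4,3] (faults so far: 4)
  step 5: ref 5 -> HIT, frames=[5,4,3] (faults so far: 4)
  step 6: ref 3 -> HIT, frames=[5,4,3] (faults so far: 4)
  step 7: ref 4 -> HIT, frames=[5,4,3] (faults so far: 4)
  step 8: ref 5 -> HIT, frames=[5,4,3] (faults so far: 4)
  step 9: ref 5 -> HIT, frames=[5,4,3] (faults so far: 4)
  step 10: ref 1 -> FAULT, evict 3, frames=[5,4,1] (faults so far: 5)
  step 11: ref 5 -> HIT, frames=[5,4,1] (faults so far: 5)
  step 12: ref 1 -> HIT, frames=[5,4,1] (faults so far: 5)
  Optimal total faults: 5

Answer: 7 7 5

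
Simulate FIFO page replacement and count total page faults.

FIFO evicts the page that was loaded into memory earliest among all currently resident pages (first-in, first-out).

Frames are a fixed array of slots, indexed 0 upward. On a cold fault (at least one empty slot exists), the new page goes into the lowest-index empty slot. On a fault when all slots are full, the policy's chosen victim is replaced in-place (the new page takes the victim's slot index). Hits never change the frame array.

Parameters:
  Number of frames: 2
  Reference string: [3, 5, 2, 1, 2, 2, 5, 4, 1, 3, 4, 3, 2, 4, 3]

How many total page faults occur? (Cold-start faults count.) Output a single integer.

Answer: 11

Derivation:
Step 0: ref 3 → FAULT, frames=[3,-]
Step 1: ref 5 → FAULT, frames=[3,5]
Step 2: ref 2 → FAULT (evict 3), frames=[2,5]
Step 3: ref 1 → FAULT (evict 5), frames=[2,1]
Step 4: ref 2 → HIT, frames=[2,1]
Step 5: ref 2 → HIT, frames=[2,1]
Step 6: ref 5 → FAULT (evict 2), frames=[5,1]
Step 7: ref 4 → FAULT (evict 1), frames=[5,4]
Step 8: ref 1 → FAULT (evict 5), frames=[1,4]
Step 9: ref 3 → FAULT (evict 4), frames=[1,3]
Step 10: ref 4 → FAULT (evict 1), frames=[4,3]
Step 11: ref 3 → HIT, frames=[4,3]
Step 12: ref 2 → FAULT (evict 3), frames=[4,2]
Step 13: ref 4 → HIT, frames=[4,2]
Step 14: ref 3 → FAULT (evict 4), frames=[3,2]
Total faults: 11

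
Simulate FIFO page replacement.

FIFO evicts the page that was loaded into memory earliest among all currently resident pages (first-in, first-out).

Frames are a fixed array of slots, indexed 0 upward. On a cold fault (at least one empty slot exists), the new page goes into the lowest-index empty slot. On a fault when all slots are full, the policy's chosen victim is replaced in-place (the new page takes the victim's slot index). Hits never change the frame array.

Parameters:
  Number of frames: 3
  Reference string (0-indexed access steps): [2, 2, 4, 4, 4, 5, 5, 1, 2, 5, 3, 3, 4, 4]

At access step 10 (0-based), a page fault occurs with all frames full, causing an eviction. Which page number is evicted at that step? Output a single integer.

Step 0: ref 2 -> FAULT, frames=[2,-,-]
Step 1: ref 2 -> HIT, frames=[2,-,-]
Step 2: ref 4 -> FAULT, frames=[2,4,-]
Step 3: ref 4 -> HIT, frames=[2,4,-]
Step 4: ref 4 -> HIT, frames=[2,4,-]
Step 5: ref 5 -> FAULT, frames=[2,4,5]
Step 6: ref 5 -> HIT, frames=[2,4,5]
Step 7: ref 1 -> FAULT, evict 2, frames=[1,4,5]
Step 8: ref 2 -> FAULT, evict 4, frames=[1,2,5]
Step 9: ref 5 -> HIT, frames=[1,2,5]
Step 10: ref 3 -> FAULT, evict 5, frames=[1,2,3]
At step 10: evicted page 5

Answer: 5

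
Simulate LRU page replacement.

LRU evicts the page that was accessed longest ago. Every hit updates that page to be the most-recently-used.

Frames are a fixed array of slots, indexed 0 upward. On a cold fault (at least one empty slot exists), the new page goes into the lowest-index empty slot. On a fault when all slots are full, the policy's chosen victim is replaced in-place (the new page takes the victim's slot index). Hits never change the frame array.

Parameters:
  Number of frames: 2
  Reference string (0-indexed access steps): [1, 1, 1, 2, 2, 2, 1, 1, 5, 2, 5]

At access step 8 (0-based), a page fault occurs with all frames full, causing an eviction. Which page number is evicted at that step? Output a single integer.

Answer: 2

Derivation:
Step 0: ref 1 -> FAULT, frames=[1,-]
Step 1: ref 1 -> HIT, frames=[1,-]
Step 2: ref 1 -> HIT, frames=[1,-]
Step 3: ref 2 -> FAULT, frames=[1,2]
Step 4: ref 2 -> HIT, frames=[1,2]
Step 5: ref 2 -> HIT, frames=[1,2]
Step 6: ref 1 -> HIT, frames=[1,2]
Step 7: ref 1 -> HIT, frames=[1,2]
Step 8: ref 5 -> FAULT, evict 2, frames=[1,5]
At step 8: evicted page 2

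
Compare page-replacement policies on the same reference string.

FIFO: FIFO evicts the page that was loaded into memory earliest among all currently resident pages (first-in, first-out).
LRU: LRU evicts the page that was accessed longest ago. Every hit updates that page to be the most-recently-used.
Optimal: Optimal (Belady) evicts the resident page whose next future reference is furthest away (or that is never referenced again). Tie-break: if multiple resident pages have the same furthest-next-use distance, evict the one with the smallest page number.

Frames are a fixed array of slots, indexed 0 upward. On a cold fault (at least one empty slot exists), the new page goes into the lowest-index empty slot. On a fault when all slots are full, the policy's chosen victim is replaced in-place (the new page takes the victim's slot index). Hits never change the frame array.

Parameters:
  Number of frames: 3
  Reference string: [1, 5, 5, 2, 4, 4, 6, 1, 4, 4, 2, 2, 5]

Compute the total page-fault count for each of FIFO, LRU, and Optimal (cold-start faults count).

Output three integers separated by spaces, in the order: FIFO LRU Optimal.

Answer: 8 8 7

Derivation:
--- FIFO ---
  step 0: ref 1 -> FAULT, frames=[1,-,-] (faults so far: 1)
  step 1: ref 5 -> FAULT, frames=[1,5,-] (faults so far: 2)
  step 2: ref 5 -> HIT, frames=[1,5,-] (faults so far: 2)
  step 3: ref 2 -> FAULT, frames=[1,5,2] (faults so far: 3)
  step 4: ref 4 -> FAULT, evict 1, frames=[4,5,2] (faults so far: 4)
  step 5: ref 4 -> HIT, frames=[4,5,2] (faults so far: 4)
  step 6: ref 6 -> FAULT, evict 5, frames=[4,6,2] (faults so far: 5)
  step 7: ref 1 -> FAULT, evict 2, frames=[4,6,1] (faults so far: 6)
  step 8: ref 4 -> HIT, frames=[4,6,1] (faults so far: 6)
  step 9: ref 4 -> HIT, frames=[4,6,1] (faults so far: 6)
  step 10: ref 2 -> FAULT, evict 4, frames=[2,6,1] (faults so far: 7)
  step 11: ref 2 -> HIT, frames=[2,6,1] (faults so far: 7)
  step 12: ref 5 -> FAULT, evict 6, frames=[2,5,1] (faults so far: 8)
  FIFO total faults: 8
--- LRU ---
  step 0: ref 1 -> FAULT, frames=[1,-,-] (faults so far: 1)
  step 1: ref 5 -> FAULT, frames=[1,5,-] (faults so far: 2)
  step 2: ref 5 -> HIT, frames=[1,5,-] (faults so far: 2)
  step 3: ref 2 -> FAULT, frames=[1,5,2] (faults so far: 3)
  step 4: ref 4 -> FAULT, evict 1, frames=[4,5,2] (faults so far: 4)
  step 5: ref 4 -> HIT, frames=[4,5,2] (faults so far: 4)
  step 6: ref 6 -> FAULT, evict 5, frames=[4,6,2] (faults so far: 5)
  step 7: ref 1 -> FAULT, evict 2, frames=[4,6,1] (faults so far: 6)
  step 8: ref 4 -> HIT, frames=[4,6,1] (faults so far: 6)
  step 9: ref 4 -> HIT, frames=[4,6,1] (faults so far: 6)
  step 10: ref 2 -> FAULT, evict 6, frames=[4,2,1] (faults so far: 7)
  step 11: ref 2 -> HIT, frames=[4,2,1] (faults so far: 7)
  step 12: ref 5 -> FAULT, evict 1, frames=[4,2,5] (faults so far: 8)
  LRU total faults: 8
--- Optimal ---
  step 0: ref 1 -> FAULT, frames=[1,-,-] (faults so far: 1)
  step 1: ref 5 -> FAULT, frames=[1,5,-] (faults so far: 2)
  step 2: ref 5 -> HIT, frames=[1,5,-] (faults so far: 2)
  step 3: ref 2 -> FAULT, frames=[1,5,2] (faults so far: 3)
  step 4: ref 4 -> FAULT, evict 5, frames=[1,4,2] (faults so far: 4)
  step 5: ref 4 -> HIT, frames=[1,4,2] (faults so far: 4)
  step 6: ref 6 -> FAULT, evict 2, frames=[1,4,6] (faults so far: 5)
  step 7: ref 1 -> HIT, frames=[1,4,6] (faults so far: 5)
  step 8: ref 4 -> HIT, frames=[1,4,6] (faults so far: 5)
  step 9: ref 4 -> HIT, frames=[1,4,6] (faults so far: 5)
  step 10: ref 2 -> FAULT, evict 1, frames=[2,4,6] (faults so far: 6)
  step 11: ref 2 -> HIT, frames=[2,4,6] (faults so far: 6)
  step 12: ref 5 -> FAULT, evict 2, frames=[5,4,6] (faults so far: 7)
  Optimal total faults: 7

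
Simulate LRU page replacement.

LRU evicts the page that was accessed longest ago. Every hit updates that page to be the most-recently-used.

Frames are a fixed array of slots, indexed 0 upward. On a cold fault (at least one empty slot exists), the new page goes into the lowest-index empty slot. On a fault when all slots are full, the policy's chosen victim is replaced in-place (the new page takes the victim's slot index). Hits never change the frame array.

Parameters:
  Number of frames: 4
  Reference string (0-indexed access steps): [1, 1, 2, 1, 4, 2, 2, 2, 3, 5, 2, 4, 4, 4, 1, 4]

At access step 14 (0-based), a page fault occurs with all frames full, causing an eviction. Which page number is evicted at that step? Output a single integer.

Step 0: ref 1 -> FAULT, frames=[1,-,-,-]
Step 1: ref 1 -> HIT, frames=[1,-,-,-]
Step 2: ref 2 -> FAULT, frames=[1,2,-,-]
Step 3: ref 1 -> HIT, frames=[1,2,-,-]
Step 4: ref 4 -> FAULT, frames=[1,2,4,-]
Step 5: ref 2 -> HIT, frames=[1,2,4,-]
Step 6: ref 2 -> HIT, frames=[1,2,4,-]
Step 7: ref 2 -> HIT, frames=[1,2,4,-]
Step 8: ref 3 -> FAULT, frames=[1,2,4,3]
Step 9: ref 5 -> FAULT, evict 1, frames=[5,2,4,3]
Step 10: ref 2 -> HIT, frames=[5,2,4,3]
Step 11: ref 4 -> HIT, frames=[5,2,4,3]
Step 12: ref 4 -> HIT, frames=[5,2,4,3]
Step 13: ref 4 -> HIT, frames=[5,2,4,3]
Step 14: ref 1 -> FAULT, evict 3, frames=[5,2,4,1]
At step 14: evicted page 3

Answer: 3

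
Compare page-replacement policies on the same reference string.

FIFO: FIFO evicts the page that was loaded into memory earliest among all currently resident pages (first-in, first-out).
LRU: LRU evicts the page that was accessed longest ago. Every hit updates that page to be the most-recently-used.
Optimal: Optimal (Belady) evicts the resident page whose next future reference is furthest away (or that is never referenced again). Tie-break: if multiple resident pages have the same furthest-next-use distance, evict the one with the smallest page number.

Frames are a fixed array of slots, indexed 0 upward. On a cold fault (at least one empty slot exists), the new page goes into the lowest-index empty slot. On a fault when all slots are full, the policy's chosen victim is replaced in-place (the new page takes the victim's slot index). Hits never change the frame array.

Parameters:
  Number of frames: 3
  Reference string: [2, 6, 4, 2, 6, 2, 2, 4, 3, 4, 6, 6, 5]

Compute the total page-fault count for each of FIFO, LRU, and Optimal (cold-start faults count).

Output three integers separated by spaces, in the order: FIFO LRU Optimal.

--- FIFO ---
  step 0: ref 2 -> FAULT, frames=[2,-,-] (faults so far: 1)
  step 1: ref 6 -> FAULT, frames=[2,6,-] (faults so far: 2)
  step 2: ref 4 -> FAULT, frames=[2,6,4] (faults so far: 3)
  step 3: ref 2 -> HIT, frames=[2,6,4] (faults so far: 3)
  step 4: ref 6 -> HIT, frames=[2,6,4] (faults so far: 3)
  step 5: ref 2 -> HIT, frames=[2,6,4] (faults so far: 3)
  step 6: ref 2 -> HIT, frames=[2,6,4] (faults so far: 3)
  step 7: ref 4 -> HIT, frames=[2,6,4] (faults so far: 3)
  step 8: ref 3 -> FAULT, evict 2, frames=[3,6,4] (faults so far: 4)
  step 9: ref 4 -> HIT, frames=[3,6,4] (faults so far: 4)
  step 10: ref 6 -> HIT, frames=[3,6,4] (faults so far: 4)
  step 11: ref 6 -> HIT, frames=[3,6,4] (faults so far: 4)
  step 12: ref 5 -> FAULT, evict 6, frames=[3,5,4] (faults so far: 5)
  FIFO total faults: 5
--- LRU ---
  step 0: ref 2 -> FAULT, frames=[2,-,-] (faults so far: 1)
  step 1: ref 6 -> FAULT, frames=[2,6,-] (faults so far: 2)
  step 2: ref 4 -> FAULT, frames=[2,6,4] (faults so far: 3)
  step 3: ref 2 -> HIT, frames=[2,6,4] (faults so far: 3)
  step 4: ref 6 -> HIT, frames=[2,6,4] (faults so far: 3)
  step 5: ref 2 -> HIT, frames=[2,6,4] (faults so far: 3)
  step 6: ref 2 -> HIT, frames=[2,6,4] (faults so far: 3)
  step 7: ref 4 -> HIT, frames=[2,6,4] (faults so far: 3)
  step 8: ref 3 -> FAULT, evict 6, frames=[2,3,4] (faults so far: 4)
  step 9: ref 4 -> HIT, frames=[2,3,4] (faults so far: 4)
  step 10: ref 6 -> FAULT, evict 2, frames=[6,3,4] (faults so far: 5)
  step 11: ref 6 -> HIT, frames=[6,3,4] (faults so far: 5)
  step 12: ref 5 -> FAULT, evict 3, frames=[6,5,4] (faults so far: 6)
  LRU total faults: 6
--- Optimal ---
  step 0: ref 2 -> FAULT, frames=[2,-,-] (faults so far: 1)
  step 1: ref 6 -> FAULT, frames=[2,6,-] (faults so far: 2)
  step 2: ref 4 -> FAULT, frames=[2,6,4] (faults so far: 3)
  step 3: ref 2 -> HIT, frames=[2,6,4] (faults so far: 3)
  step 4: ref 6 -> HIT, frames=[2,6,4] (faults so far: 3)
  step 5: ref 2 -> HIT, frames=[2,6,4] (faults so far: 3)
  step 6: ref 2 -> HIT, frames=[2,6,4] (faults so far: 3)
  step 7: ref 4 -> HIT, frames=[2,6,4] (faults so far: 3)
  step 8: ref 3 -> FAULT, evict 2, frames=[3,6,4] (faults so far: 4)
  step 9: ref 4 -> HIT, frames=[3,6,4] (faults so far: 4)
  step 10: ref 6 -> HIT, frames=[3,6,4] (faults so far: 4)
  step 11: ref 6 -> HIT, frames=[3,6,4] (faults so far: 4)
  step 12: ref 5 -> FAULT, evict 3, frames=[5,6,4] (faults so far: 5)
  Optimal total faults: 5

Answer: 5 6 5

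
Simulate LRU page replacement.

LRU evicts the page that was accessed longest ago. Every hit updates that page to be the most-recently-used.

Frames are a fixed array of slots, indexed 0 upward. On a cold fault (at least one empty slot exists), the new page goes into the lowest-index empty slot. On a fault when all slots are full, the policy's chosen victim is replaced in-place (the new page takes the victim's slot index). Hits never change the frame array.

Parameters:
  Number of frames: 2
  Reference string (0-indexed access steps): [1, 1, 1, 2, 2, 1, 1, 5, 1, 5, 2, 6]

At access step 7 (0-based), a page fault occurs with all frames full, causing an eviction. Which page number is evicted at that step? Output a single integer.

Step 0: ref 1 -> FAULT, frames=[1,-]
Step 1: ref 1 -> HIT, frames=[1,-]
Step 2: ref 1 -> HIT, frames=[1,-]
Step 3: ref 2 -> FAULT, frames=[1,2]
Step 4: ref 2 -> HIT, frames=[1,2]
Step 5: ref 1 -> HIT, frames=[1,2]
Step 6: ref 1 -> HIT, frames=[1,2]
Step 7: ref 5 -> FAULT, evict 2, frames=[1,5]
At step 7: evicted page 2

Answer: 2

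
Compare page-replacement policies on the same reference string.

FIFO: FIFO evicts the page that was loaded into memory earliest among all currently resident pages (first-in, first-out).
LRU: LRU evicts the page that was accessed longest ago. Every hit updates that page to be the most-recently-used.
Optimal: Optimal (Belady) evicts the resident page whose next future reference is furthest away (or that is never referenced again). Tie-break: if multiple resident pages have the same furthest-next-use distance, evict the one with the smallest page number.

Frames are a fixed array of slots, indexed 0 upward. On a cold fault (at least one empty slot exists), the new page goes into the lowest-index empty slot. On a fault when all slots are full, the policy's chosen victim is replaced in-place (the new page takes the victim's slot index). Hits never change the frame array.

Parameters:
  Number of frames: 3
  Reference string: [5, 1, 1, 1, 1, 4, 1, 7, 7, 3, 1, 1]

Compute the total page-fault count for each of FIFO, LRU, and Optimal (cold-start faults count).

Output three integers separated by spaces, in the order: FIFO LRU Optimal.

--- FIFO ---
  step 0: ref 5 -> FAULT, frames=[5,-,-] (faults so far: 1)
  step 1: ref 1 -> FAULT, frames=[5,1,-] (faults so far: 2)
  step 2: ref 1 -> HIT, frames=[5,1,-] (faults so far: 2)
  step 3: ref 1 -> HIT, frames=[5,1,-] (faults so far: 2)
  step 4: ref 1 -> HIT, frames=[5,1,-] (faults so far: 2)
  step 5: ref 4 -> FAULT, frames=[5,1,4] (faults so far: 3)
  step 6: ref 1 -> HIT, frames=[5,1,4] (faults so far: 3)
  step 7: ref 7 -> FAULT, evict 5, frames=[7,1,4] (faults so far: 4)
  step 8: ref 7 -> HIT, frames=[7,1,4] (faults so far: 4)
  step 9: ref 3 -> FAULT, evict 1, frames=[7,3,4] (faults so far: 5)
  step 10: ref 1 -> FAULT, evict 4, frames=[7,3,1] (faults so far: 6)
  step 11: ref 1 -> HIT, frames=[7,3,1] (faults so far: 6)
  FIFO total faults: 6
--- LRU ---
  step 0: ref 5 -> FAULT, frames=[5,-,-] (faults so far: 1)
  step 1: ref 1 -> FAULT, frames=[5,1,-] (faults so far: 2)
  step 2: ref 1 -> HIT, frames=[5,1,-] (faults so far: 2)
  step 3: ref 1 -> HIT, frames=[5,1,-] (faults so far: 2)
  step 4: ref 1 -> HIT, frames=[5,1,-] (faults so far: 2)
  step 5: ref 4 -> FAULT, frames=[5,1,4] (faults so far: 3)
  step 6: ref 1 -> HIT, frames=[5,1,4] (faults so far: 3)
  step 7: ref 7 -> FAULT, evict 5, frames=[7,1,4] (faults so far: 4)
  step 8: ref 7 -> HIT, frames=[7,1,4] (faults so far: 4)
  step 9: ref 3 -> FAULT, evict 4, frames=[7,1,3] (faults so far: 5)
  step 10: ref 1 -> HIT, frames=[7,1,3] (faults so far: 5)
  step 11: ref 1 -> HIT, frames=[7,1,3] (faults so far: 5)
  LRU total faults: 5
--- Optimal ---
  step 0: ref 5 -> FAULT, frames=[5,-,-] (faults so far: 1)
  step 1: ref 1 -> FAULT, frames=[5,1,-] (faults so far: 2)
  step 2: ref 1 -> HIT, frames=[5,1,-] (faults so far: 2)
  step 3: ref 1 -> HIT, frames=[5,1,-] (faults so far: 2)
  step 4: ref 1 -> HIT, frames=[5,1,-] (faults so far: 2)
  step 5: ref 4 -> FAULT, frames=[5,1,4] (faults so far: 3)
  step 6: ref 1 -> HIT, frames=[5,1,4] (faults so far: 3)
  step 7: ref 7 -> FAULT, evict 4, frames=[5,1,7] (faults so far: 4)
  step 8: ref 7 -> HIT, frames=[5,1,7] (faults so far: 4)
  step 9: ref 3 -> FAULT, evict 5, frames=[3,1,7] (faults so far: 5)
  step 10: ref 1 -> HIT, frames=[3,1,7] (faults so far: 5)
  step 11: ref 1 -> HIT, frames=[3,1,7] (faults so far: 5)
  Optimal total faults: 5

Answer: 6 5 5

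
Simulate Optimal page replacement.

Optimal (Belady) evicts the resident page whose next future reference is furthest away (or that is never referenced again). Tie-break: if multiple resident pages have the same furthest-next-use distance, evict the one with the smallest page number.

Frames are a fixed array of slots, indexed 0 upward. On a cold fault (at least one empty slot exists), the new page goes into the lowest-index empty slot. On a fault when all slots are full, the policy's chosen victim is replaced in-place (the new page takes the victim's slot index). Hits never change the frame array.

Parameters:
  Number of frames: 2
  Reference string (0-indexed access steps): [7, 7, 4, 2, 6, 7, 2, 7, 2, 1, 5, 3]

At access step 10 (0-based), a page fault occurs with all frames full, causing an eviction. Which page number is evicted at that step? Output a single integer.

Answer: 1

Derivation:
Step 0: ref 7 -> FAULT, frames=[7,-]
Step 1: ref 7 -> HIT, frames=[7,-]
Step 2: ref 4 -> FAULT, frames=[7,4]
Step 3: ref 2 -> FAULT, evict 4, frames=[7,2]
Step 4: ref 6 -> FAULT, evict 2, frames=[7,6]
Step 5: ref 7 -> HIT, frames=[7,6]
Step 6: ref 2 -> FAULT, evict 6, frames=[7,2]
Step 7: ref 7 -> HIT, frames=[7,2]
Step 8: ref 2 -> HIT, frames=[7,2]
Step 9: ref 1 -> FAULT, evict 2, frames=[7,1]
Step 10: ref 5 -> FAULT, evict 1, frames=[7,5]
At step 10: evicted page 1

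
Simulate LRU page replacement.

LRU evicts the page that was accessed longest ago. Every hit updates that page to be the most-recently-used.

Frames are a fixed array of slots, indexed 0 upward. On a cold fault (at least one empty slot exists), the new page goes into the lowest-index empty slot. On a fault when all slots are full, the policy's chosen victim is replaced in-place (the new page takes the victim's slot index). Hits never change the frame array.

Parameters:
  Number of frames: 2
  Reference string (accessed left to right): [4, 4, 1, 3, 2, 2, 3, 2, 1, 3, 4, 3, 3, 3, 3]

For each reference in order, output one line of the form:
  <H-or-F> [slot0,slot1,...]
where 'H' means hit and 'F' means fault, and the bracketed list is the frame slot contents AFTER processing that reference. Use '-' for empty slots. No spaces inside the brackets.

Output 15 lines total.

F [4,-]
H [4,-]
F [4,1]
F [3,1]
F [3,2]
H [3,2]
H [3,2]
H [3,2]
F [1,2]
F [1,3]
F [4,3]
H [4,3]
H [4,3]
H [4,3]
H [4,3]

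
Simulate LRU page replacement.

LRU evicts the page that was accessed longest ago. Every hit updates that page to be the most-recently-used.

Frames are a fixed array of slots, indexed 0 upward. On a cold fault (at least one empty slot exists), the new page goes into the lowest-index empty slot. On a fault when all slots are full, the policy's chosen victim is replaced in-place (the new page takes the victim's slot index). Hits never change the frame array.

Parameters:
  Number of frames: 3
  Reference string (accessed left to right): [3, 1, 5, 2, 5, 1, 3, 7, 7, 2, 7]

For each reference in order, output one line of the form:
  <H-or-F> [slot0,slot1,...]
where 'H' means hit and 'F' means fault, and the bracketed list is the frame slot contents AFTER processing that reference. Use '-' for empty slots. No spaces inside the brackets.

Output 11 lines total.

F [3,-,-]
F [3,1,-]
F [3,1,5]
F [2,1,5]
H [2,1,5]
H [2,1,5]
F [3,1,5]
F [3,1,7]
H [3,1,7]
F [3,2,7]
H [3,2,7]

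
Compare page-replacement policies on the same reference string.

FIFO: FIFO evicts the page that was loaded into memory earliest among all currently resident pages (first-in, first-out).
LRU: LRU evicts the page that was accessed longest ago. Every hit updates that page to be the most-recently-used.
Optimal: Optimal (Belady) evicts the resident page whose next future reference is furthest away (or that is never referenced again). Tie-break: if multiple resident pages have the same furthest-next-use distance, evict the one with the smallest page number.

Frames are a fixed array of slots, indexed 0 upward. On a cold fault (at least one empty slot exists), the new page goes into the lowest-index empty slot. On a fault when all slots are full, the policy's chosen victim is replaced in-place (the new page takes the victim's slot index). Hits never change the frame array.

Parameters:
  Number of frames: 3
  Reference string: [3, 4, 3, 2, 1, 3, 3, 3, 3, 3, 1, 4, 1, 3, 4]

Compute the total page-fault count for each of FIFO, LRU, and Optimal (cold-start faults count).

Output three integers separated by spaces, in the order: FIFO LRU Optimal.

Answer: 6 5 4

Derivation:
--- FIFO ---
  step 0: ref 3 -> FAULT, frames=[3,-,-] (faults so far: 1)
  step 1: ref 4 -> FAULT, frames=[3,4,-] (faults so far: 2)
  step 2: ref 3 -> HIT, frames=[3,4,-] (faults so far: 2)
  step 3: ref 2 -> FAULT, frames=[3,4,2] (faults so far: 3)
  step 4: ref 1 -> FAULT, evict 3, frames=[1,4,2] (faults so far: 4)
  step 5: ref 3 -> FAULT, evict 4, frames=[1,3,2] (faults so far: 5)
  step 6: ref 3 -> HIT, frames=[1,3,2] (faults so far: 5)
  step 7: ref 3 -> HIT, frames=[1,3,2] (faults so far: 5)
  step 8: ref 3 -> HIT, frames=[1,3,2] (faults so far: 5)
  step 9: ref 3 -> HIT, frames=[1,3,2] (faults so far: 5)
  step 10: ref 1 -> HIT, frames=[1,3,2] (faults so far: 5)
  step 11: ref 4 -> FAULT, evict 2, frames=[1,3,4] (faults so far: 6)
  step 12: ref 1 -> HIT, frames=[1,3,4] (faults so far: 6)
  step 13: ref 3 -> HIT, frames=[1,3,4] (faults so far: 6)
  step 14: ref 4 -> HIT, frames=[1,3,4] (faults so far: 6)
  FIFO total faults: 6
--- LRU ---
  step 0: ref 3 -> FAULT, frames=[3,-,-] (faults so far: 1)
  step 1: ref 4 -> FAULT, frames=[3,4,-] (faults so far: 2)
  step 2: ref 3 -> HIT, frames=[3,4,-] (faults so far: 2)
  step 3: ref 2 -> FAULT, frames=[3,4,2] (faults so far: 3)
  step 4: ref 1 -> FAULT, evict 4, frames=[3,1,2] (faults so far: 4)
  step 5: ref 3 -> HIT, frames=[3,1,2] (faults so far: 4)
  step 6: ref 3 -> HIT, frames=[3,1,2] (faults so far: 4)
  step 7: ref 3 -> HIT, frames=[3,1,2] (faults so far: 4)
  step 8: ref 3 -> HIT, frames=[3,1,2] (faults so far: 4)
  step 9: ref 3 -> HIT, frames=[3,1,2] (faults so far: 4)
  step 10: ref 1 -> HIT, frames=[3,1,2] (faults so far: 4)
  step 11: ref 4 -> FAULT, evict 2, frames=[3,1,4] (faults so far: 5)
  step 12: ref 1 -> HIT, frames=[3,1,4] (faults so far: 5)
  step 13: ref 3 -> HIT, frames=[3,1,4] (faults so far: 5)
  step 14: ref 4 -> HIT, frames=[3,1,4] (faults so far: 5)
  LRU total faults: 5
--- Optimal ---
  step 0: ref 3 -> FAULT, frames=[3,-,-] (faults so far: 1)
  step 1: ref 4 -> FAULT, frames=[3,4,-] (faults so far: 2)
  step 2: ref 3 -> HIT, frames=[3,4,-] (faults so far: 2)
  step 3: ref 2 -> FAULT, frames=[3,4,2] (faults so far: 3)
  step 4: ref 1 -> FAULT, evict 2, frames=[3,4,1] (faults so far: 4)
  step 5: ref 3 -> HIT, frames=[3,4,1] (faults so far: 4)
  step 6: ref 3 -> HIT, frames=[3,4,1] (faults so far: 4)
  step 7: ref 3 -> HIT, frames=[3,4,1] (faults so far: 4)
  step 8: ref 3 -> HIT, frames=[3,4,1] (faults so far: 4)
  step 9: ref 3 -> HIT, frames=[3,4,1] (faults so far: 4)
  step 10: ref 1 -> HIT, frames=[3,4,1] (faults so far: 4)
  step 11: ref 4 -> HIT, frames=[3,4,1] (faults so far: 4)
  step 12: ref 1 -> HIT, frames=[3,4,1] (faults so far: 4)
  step 13: ref 3 -> HIT, frames=[3,4,1] (faults so far: 4)
  step 14: ref 4 -> HIT, frames=[3,4,1] (faults so far: 4)
  Optimal total faults: 4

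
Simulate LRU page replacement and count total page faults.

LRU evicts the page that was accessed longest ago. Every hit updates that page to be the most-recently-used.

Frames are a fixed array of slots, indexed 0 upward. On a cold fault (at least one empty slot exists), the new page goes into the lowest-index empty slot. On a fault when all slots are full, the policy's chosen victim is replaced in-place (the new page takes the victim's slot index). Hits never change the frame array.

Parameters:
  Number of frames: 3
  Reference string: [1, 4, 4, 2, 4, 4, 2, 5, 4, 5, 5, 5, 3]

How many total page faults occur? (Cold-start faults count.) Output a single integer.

Step 0: ref 1 → FAULT, frames=[1,-,-]
Step 1: ref 4 → FAULT, frames=[1,4,-]
Step 2: ref 4 → HIT, frames=[1,4,-]
Step 3: ref 2 → FAULT, frames=[1,4,2]
Step 4: ref 4 → HIT, frames=[1,4,2]
Step 5: ref 4 → HIT, frames=[1,4,2]
Step 6: ref 2 → HIT, frames=[1,4,2]
Step 7: ref 5 → FAULT (evict 1), frames=[5,4,2]
Step 8: ref 4 → HIT, frames=[5,4,2]
Step 9: ref 5 → HIT, frames=[5,4,2]
Step 10: ref 5 → HIT, frames=[5,4,2]
Step 11: ref 5 → HIT, frames=[5,4,2]
Step 12: ref 3 → FAULT (evict 2), frames=[5,4,3]
Total faults: 5

Answer: 5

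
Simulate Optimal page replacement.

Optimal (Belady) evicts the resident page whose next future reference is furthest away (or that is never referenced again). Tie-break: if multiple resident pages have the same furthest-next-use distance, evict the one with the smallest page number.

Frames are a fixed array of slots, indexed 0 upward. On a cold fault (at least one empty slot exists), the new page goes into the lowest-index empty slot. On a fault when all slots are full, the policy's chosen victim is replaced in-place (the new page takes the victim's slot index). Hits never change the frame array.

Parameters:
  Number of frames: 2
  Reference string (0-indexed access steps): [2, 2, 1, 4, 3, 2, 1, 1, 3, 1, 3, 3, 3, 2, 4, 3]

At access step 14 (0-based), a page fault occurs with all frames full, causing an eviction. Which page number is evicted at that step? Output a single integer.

Step 0: ref 2 -> FAULT, frames=[2,-]
Step 1: ref 2 -> HIT, frames=[2,-]
Step 2: ref 1 -> FAULT, frames=[2,1]
Step 3: ref 4 -> FAULT, evict 1, frames=[2,4]
Step 4: ref 3 -> FAULT, evict 4, frames=[2,3]
Step 5: ref 2 -> HIT, frames=[2,3]
Step 6: ref 1 -> FAULT, evict 2, frames=[1,3]
Step 7: ref 1 -> HIT, frames=[1,3]
Step 8: ref 3 -> HIT, frames=[1,3]
Step 9: ref 1 -> HIT, frames=[1,3]
Step 10: ref 3 -> HIT, frames=[1,3]
Step 11: ref 3 -> HIT, frames=[1,3]
Step 12: ref 3 -> HIT, frames=[1,3]
Step 13: ref 2 -> FAULT, evict 1, frames=[2,3]
Step 14: ref 4 -> FAULT, evict 2, frames=[4,3]
At step 14: evicted page 2

Answer: 2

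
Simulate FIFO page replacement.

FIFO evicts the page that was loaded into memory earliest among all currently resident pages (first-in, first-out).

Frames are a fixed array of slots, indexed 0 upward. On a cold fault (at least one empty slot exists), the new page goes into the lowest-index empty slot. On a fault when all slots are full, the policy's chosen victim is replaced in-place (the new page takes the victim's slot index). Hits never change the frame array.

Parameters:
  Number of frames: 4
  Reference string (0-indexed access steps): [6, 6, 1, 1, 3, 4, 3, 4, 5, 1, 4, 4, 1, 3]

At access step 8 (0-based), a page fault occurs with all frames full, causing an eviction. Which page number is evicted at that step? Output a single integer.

Step 0: ref 6 -> FAULT, frames=[6,-,-,-]
Step 1: ref 6 -> HIT, frames=[6,-,-,-]
Step 2: ref 1 -> FAULT, frames=[6,1,-,-]
Step 3: ref 1 -> HIT, frames=[6,1,-,-]
Step 4: ref 3 -> FAULT, frames=[6,1,3,-]
Step 5: ref 4 -> FAULT, frames=[6,1,3,4]
Step 6: ref 3 -> HIT, frames=[6,1,3,4]
Step 7: ref 4 -> HIT, frames=[6,1,3,4]
Step 8: ref 5 -> FAULT, evict 6, frames=[5,1,3,4]
At step 8: evicted page 6

Answer: 6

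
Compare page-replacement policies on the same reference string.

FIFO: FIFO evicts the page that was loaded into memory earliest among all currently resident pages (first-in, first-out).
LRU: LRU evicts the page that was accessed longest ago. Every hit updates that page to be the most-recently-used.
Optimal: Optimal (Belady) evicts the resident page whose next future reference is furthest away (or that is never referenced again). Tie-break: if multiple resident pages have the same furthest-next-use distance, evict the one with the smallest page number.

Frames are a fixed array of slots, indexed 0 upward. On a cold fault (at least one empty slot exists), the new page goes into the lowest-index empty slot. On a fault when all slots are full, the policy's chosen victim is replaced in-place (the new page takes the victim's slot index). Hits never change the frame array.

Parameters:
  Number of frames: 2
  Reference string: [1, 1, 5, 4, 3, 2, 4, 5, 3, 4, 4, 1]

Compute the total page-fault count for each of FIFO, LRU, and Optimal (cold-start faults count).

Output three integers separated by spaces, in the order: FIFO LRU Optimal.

Answer: 10 10 8

Derivation:
--- FIFO ---
  step 0: ref 1 -> FAULT, frames=[1,-] (faults so far: 1)
  step 1: ref 1 -> HIT, frames=[1,-] (faults so far: 1)
  step 2: ref 5 -> FAULT, frames=[1,5] (faults so far: 2)
  step 3: ref 4 -> FAULT, evict 1, frames=[4,5] (faults so far: 3)
  step 4: ref 3 -> FAULT, evict 5, frames=[4,3] (faults so far: 4)
  step 5: ref 2 -> FAULT, evict 4, frames=[2,3] (faults so far: 5)
  step 6: ref 4 -> FAULT, evict 3, frames=[2,4] (faults so far: 6)
  step 7: ref 5 -> FAULT, evict 2, frames=[5,4] (faults so far: 7)
  step 8: ref 3 -> FAULT, evict 4, frames=[5,3] (faults so far: 8)
  step 9: ref 4 -> FAULT, evict 5, frames=[4,3] (faults so far: 9)
  step 10: ref 4 -> HIT, frames=[4,3] (faults so far: 9)
  step 11: ref 1 -> FAULT, evict 3, frames=[4,1] (faults so far: 10)
  FIFO total faults: 10
--- LRU ---
  step 0: ref 1 -> FAULT, frames=[1,-] (faults so far: 1)
  step 1: ref 1 -> HIT, frames=[1,-] (faults so far: 1)
  step 2: ref 5 -> FAULT, frames=[1,5] (faults so far: 2)
  step 3: ref 4 -> FAULT, evict 1, frames=[4,5] (faults so far: 3)
  step 4: ref 3 -> FAULT, evict 5, frames=[4,3] (faults so far: 4)
  step 5: ref 2 -> FAULT, evict 4, frames=[2,3] (faults so far: 5)
  step 6: ref 4 -> FAULT, evict 3, frames=[2,4] (faults so far: 6)
  step 7: ref 5 -> FAULT, evict 2, frames=[5,4] (faults so far: 7)
  step 8: ref 3 -> FAULT, evict 4, frames=[5,3] (faults so far: 8)
  step 9: ref 4 -> FAULT, evict 5, frames=[4,3] (faults so far: 9)
  step 10: ref 4 -> HIT, frames=[4,3] (faults so far: 9)
  step 11: ref 1 -> FAULT, evict 3, frames=[4,1] (faults so far: 10)
  LRU total faults: 10
--- Optimal ---
  step 0: ref 1 -> FAULT, frames=[1,-] (faults so far: 1)
  step 1: ref 1 -> HIT, frames=[1,-] (faults so far: 1)
  step 2: ref 5 -> FAULT, frames=[1,5] (faults so far: 2)
  step 3: ref 4 -> FAULT, evict 1, frames=[4,5] (faults so far: 3)
  step 4: ref 3 -> FAULT, evict 5, frames=[4,3] (faults so far: 4)
  step 5: ref 2 -> FAULT, evict 3, frames=[4,2] (faults so far: 5)
  step 6: ref 4 -> HIT, frames=[4,2] (faults so far: 5)
  step 7: ref 5 -> FAULT, evict 2, frames=[4,5] (faults so far: 6)
  step 8: ref 3 -> FAULT, evict 5, frames=[4,3] (faults so far: 7)
  step 9: ref 4 -> HIT, frames=[4,3] (faults so far: 7)
  step 10: ref 4 -> HIT, frames=[4,3] (faults so far: 7)
  step 11: ref 1 -> FAULT, evict 3, frames=[4,1] (faults so far: 8)
  Optimal total faults: 8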